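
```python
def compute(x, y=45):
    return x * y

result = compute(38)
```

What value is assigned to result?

Step 1: compute(38) uses default y = 45.
Step 2: Returns 38 * 45 = 1710.
Step 3: result = 1710

The answer is 1710.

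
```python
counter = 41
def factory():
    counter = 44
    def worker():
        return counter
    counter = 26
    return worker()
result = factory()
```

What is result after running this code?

Step 1: factory() sets counter = 44, then later counter = 26.
Step 2: worker() is called after counter is reassigned to 26. Closures capture variables by reference, not by value.
Step 3: result = 26

The answer is 26.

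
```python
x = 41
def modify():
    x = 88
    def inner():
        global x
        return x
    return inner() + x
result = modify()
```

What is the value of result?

Step 1: Global x = 41. modify() shadows with local x = 88.
Step 2: inner() uses global keyword, so inner() returns global x = 41.
Step 3: modify() returns 41 + 88 = 129

The answer is 129.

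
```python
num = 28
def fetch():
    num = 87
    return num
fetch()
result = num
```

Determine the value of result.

Step 1: Global num = 28.
Step 2: fetch() creates local num = 87 (shadow, not modification).
Step 3: After fetch() returns, global num is unchanged. result = 28

The answer is 28.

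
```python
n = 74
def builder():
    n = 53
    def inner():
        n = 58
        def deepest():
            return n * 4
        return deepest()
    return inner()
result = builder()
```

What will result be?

Step 1: deepest() looks up n through LEGB: not local, finds n = 58 in enclosing inner().
Step 2: Returns 58 * 4 = 232.
Step 3: result = 232

The answer is 232.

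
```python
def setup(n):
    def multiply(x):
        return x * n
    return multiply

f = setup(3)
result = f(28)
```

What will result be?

Step 1: setup(3) returns multiply closure with n = 3.
Step 2: f(28) computes 28 * 3 = 84.
Step 3: result = 84

The answer is 84.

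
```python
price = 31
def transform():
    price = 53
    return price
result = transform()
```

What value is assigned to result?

Step 1: Global price = 31.
Step 2: transform() creates local price = 53, shadowing the global.
Step 3: Returns local price = 53. result = 53

The answer is 53.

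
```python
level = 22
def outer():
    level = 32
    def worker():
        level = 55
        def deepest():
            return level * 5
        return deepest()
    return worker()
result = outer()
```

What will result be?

Step 1: deepest() looks up level through LEGB: not local, finds level = 55 in enclosing worker().
Step 2: Returns 55 * 5 = 275.
Step 3: result = 275

The answer is 275.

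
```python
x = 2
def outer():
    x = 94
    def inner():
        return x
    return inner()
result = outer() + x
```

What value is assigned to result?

Step 1: Global x = 2. outer() shadows with x = 94.
Step 2: inner() returns enclosing x = 94. outer() = 94.
Step 3: result = 94 + global x (2) = 96

The answer is 96.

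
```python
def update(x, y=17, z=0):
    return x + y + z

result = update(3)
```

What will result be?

Step 1: update(3) uses defaults y = 17, z = 0.
Step 2: Returns 3 + 17 + 0 = 20.
Step 3: result = 20

The answer is 20.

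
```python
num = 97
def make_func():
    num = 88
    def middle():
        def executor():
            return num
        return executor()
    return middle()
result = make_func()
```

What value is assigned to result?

Step 1: make_func() defines num = 88. middle() and executor() have no local num.
Step 2: executor() checks local (none), enclosing middle() (none), enclosing make_func() and finds num = 88.
Step 3: result = 88

The answer is 88.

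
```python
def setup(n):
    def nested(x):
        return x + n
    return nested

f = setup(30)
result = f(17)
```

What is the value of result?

Step 1: setup(30) creates a closure that captures n = 30.
Step 2: f(17) calls the closure with x = 17, returning 17 + 30 = 47.
Step 3: result = 47

The answer is 47.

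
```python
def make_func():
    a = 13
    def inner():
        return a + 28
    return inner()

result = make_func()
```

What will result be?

Step 1: make_func() defines a = 13.
Step 2: inner() reads a = 13 from enclosing scope, returns 13 + 28 = 41.
Step 3: result = 41

The answer is 41.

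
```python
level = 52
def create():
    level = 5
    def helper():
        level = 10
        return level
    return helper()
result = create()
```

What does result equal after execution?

Step 1: Three scopes define level: global (52), create (5), helper (10).
Step 2: helper() has its own local level = 10, which shadows both enclosing and global.
Step 3: result = 10 (local wins in LEGB)

The answer is 10.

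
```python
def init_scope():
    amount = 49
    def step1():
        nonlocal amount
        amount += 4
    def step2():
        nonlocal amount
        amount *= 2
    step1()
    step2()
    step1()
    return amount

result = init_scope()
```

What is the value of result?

Step 1: amount = 49.
Step 2: step1(): amount = 49 + 4 = 53.
Step 3: step2(): amount = 53 * 2 = 106.
Step 4: step1(): amount = 106 + 4 = 110. result = 110

The answer is 110.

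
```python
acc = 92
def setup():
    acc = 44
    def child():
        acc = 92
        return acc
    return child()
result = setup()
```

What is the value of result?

Step 1: Three scopes define acc: global (92), setup (44), child (92).
Step 2: child() has its own local acc = 92, which shadows both enclosing and global.
Step 3: result = 92 (local wins in LEGB)

The answer is 92.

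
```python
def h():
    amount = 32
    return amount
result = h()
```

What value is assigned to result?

Step 1: h() defines amount = 32 in its local scope.
Step 2: return amount finds the local variable amount = 32.
Step 3: result = 32

The answer is 32.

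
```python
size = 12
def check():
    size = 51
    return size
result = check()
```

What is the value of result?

Step 1: Global size = 12.
Step 2: check() creates local size = 51, shadowing the global.
Step 3: Returns local size = 51. result = 51

The answer is 51.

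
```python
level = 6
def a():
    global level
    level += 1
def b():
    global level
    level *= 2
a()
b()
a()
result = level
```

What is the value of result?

Step 1: level = 6.
Step 2: a(): level = 6 + 1 = 7.
Step 3: b(): level = 7 * 2 = 14.
Step 4: a(): level = 14 + 1 = 15

The answer is 15.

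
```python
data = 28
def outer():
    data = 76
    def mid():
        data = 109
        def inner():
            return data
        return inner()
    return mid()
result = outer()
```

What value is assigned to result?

Step 1: Three levels of shadowing: global 28, outer 76, mid 109.
Step 2: inner() finds data = 109 in enclosing mid() scope.
Step 3: result = 109

The answer is 109.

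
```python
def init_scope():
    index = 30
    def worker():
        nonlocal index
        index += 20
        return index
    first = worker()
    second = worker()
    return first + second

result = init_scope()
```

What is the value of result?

Step 1: index starts at 30.
Step 2: First call: index = 30 + 20 = 50, returns 50.
Step 3: Second call: index = 50 + 20 = 70, returns 70.
Step 4: result = 50 + 70 = 120

The answer is 120.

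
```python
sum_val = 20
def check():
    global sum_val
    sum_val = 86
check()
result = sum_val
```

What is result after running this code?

Step 1: sum_val = 20 globally.
Step 2: check() declares global sum_val and sets it to 86.
Step 3: After check(), global sum_val = 86. result = 86

The answer is 86.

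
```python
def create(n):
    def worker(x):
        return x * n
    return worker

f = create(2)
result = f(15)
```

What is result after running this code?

Step 1: create(2) creates a closure capturing n = 2.
Step 2: f(15) computes 15 * 2 = 30.
Step 3: result = 30

The answer is 30.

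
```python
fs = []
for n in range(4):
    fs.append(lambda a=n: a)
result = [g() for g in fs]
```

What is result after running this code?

Step 1: Default arg a=n captures n at each iteration.
Step 2: Each lambda has its own default: 0, 1, ..., 3.
Step 3: result = [0, 1, 2, 3]

The answer is [0, 1, 2, 3].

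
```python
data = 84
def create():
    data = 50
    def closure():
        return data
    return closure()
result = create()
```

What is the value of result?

Step 1: data = 84 globally, but create() defines data = 50 locally.
Step 2: closure() looks up data. Not in local scope, so checks enclosing scope (create) and finds data = 50.
Step 3: result = 50

The answer is 50.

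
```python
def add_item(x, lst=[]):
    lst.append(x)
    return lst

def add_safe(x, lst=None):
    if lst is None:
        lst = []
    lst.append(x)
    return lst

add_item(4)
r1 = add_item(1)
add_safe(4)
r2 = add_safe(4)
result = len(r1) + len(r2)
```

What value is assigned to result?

Step 1: add_item shares mutable default: after 2 calls, lst = [4, 1], len = 2.
Step 2: add_safe creates fresh list each time: r2 = [4], len = 1.
Step 3: result = 2 + 1 = 3

The answer is 3.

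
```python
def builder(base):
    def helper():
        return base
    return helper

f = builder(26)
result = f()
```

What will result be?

Step 1: builder(26) creates closure capturing base = 26.
Step 2: f() returns the captured base = 26.
Step 3: result = 26

The answer is 26.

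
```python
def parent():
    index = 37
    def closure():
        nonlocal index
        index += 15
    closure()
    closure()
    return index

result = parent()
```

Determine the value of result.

Step 1: index starts at 37.
Step 2: closure() is called 2 times, each adding 15.
Step 3: index = 37 + 15 * 2 = 67

The answer is 67.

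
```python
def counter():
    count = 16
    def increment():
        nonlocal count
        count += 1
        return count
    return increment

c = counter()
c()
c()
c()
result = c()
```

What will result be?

Step 1: counter() creates closure with count = 16.
Step 2: Each c() call increments count via nonlocal. After 4 calls: 16 + 4 = 20.
Step 3: result = 20

The answer is 20.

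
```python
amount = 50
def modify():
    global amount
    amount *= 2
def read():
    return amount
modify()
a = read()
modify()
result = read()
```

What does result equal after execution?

Step 1: amount = 50.
Step 2: First modify(): amount = 50 * 2 = 100.
Step 3: Second modify(): amount = 100 * 2 = 200.
Step 4: read() returns 200

The answer is 200.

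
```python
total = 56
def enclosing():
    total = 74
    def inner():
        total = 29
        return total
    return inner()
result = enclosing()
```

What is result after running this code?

Step 1: Three scopes define total: global (56), enclosing (74), inner (29).
Step 2: inner() has its own local total = 29, which shadows both enclosing and global.
Step 3: result = 29 (local wins in LEGB)

The answer is 29.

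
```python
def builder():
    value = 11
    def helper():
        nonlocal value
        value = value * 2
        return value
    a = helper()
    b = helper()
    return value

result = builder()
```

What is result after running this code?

Step 1: value starts at 11.
Step 2: First helper(): value = 11 * 2 = 22.
Step 3: Second helper(): value = 22 * 2 = 44.
Step 4: result = 44

The answer is 44.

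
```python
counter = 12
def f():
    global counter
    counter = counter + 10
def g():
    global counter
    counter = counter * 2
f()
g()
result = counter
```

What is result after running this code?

Step 1: counter = 12.
Step 2: f() adds 10: counter = 12 + 10 = 22.
Step 3: g() doubles: counter = 22 * 2 = 44.
Step 4: result = 44

The answer is 44.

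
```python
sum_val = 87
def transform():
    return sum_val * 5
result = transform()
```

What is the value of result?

Step 1: sum_val = 87 is defined globally.
Step 2: transform() looks up sum_val from global scope = 87, then computes 87 * 5 = 435.
Step 3: result = 435

The answer is 435.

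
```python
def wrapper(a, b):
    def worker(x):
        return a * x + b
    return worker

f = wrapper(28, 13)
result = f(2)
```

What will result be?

Step 1: wrapper(28, 13) captures a = 28, b = 13.
Step 2: f(2) computes 28 * 2 + 13 = 69.
Step 3: result = 69

The answer is 69.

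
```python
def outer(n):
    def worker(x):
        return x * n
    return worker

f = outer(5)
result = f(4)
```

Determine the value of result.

Step 1: outer(5) creates a closure capturing n = 5.
Step 2: f(4) computes 4 * 5 = 20.
Step 3: result = 20

The answer is 20.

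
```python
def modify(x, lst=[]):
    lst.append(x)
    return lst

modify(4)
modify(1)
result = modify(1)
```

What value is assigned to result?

Step 1: Mutable default argument gotcha! The list [] is created once.
Step 2: Each call appends to the SAME list: [4], [4, 1], [4, 1, 1].
Step 3: result = [4, 1, 1]

The answer is [4, 1, 1].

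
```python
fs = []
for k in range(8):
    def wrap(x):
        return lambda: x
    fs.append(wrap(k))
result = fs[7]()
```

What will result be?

Step 1: wrap(k) creates a new scope capturing x = k at call time.
Step 2: fs[7] = wrap(7), so its lambda captures x = 7.
Step 3: result = 7 (closure factory fixes late binding)

The answer is 7.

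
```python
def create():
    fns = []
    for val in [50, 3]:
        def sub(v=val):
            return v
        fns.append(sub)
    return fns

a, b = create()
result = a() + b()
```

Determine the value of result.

Step 1: Default argument v=val captures val at each iteration.
Step 2: a() returns 50 (captured at first iteration), b() returns 3 (captured at second).
Step 3: result = 50 + 3 = 53

The answer is 53.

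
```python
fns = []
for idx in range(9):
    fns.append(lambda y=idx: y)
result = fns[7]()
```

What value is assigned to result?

Step 1: Default argument y=idx captures idx's value at each iteration.
Step 2: fns[7] captured y = 7 when idx was 7.
Step 3: result = 7

The answer is 7.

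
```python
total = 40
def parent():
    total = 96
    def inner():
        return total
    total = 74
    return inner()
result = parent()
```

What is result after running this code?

Step 1: parent() sets total = 96, then later total = 74.
Step 2: inner() is called after total is reassigned to 74. Closures capture variables by reference, not by value.
Step 3: result = 74

The answer is 74.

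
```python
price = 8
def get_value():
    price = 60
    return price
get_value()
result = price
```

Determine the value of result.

Step 1: Global price = 8.
Step 2: get_value() creates local price = 60 (shadow, not modification).
Step 3: After get_value() returns, global price is unchanged. result = 8

The answer is 8.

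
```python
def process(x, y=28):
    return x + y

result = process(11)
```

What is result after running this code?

Step 1: process(11) uses default y = 28.
Step 2: Returns 11 + 28 = 39.
Step 3: result = 39

The answer is 39.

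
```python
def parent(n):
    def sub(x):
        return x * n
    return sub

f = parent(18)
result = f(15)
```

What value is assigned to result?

Step 1: parent(18) creates a closure capturing n = 18.
Step 2: f(15) computes 15 * 18 = 270.
Step 3: result = 270

The answer is 270.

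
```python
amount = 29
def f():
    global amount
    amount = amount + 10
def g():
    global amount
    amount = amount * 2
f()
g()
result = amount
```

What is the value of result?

Step 1: amount = 29.
Step 2: f() adds 10: amount = 29 + 10 = 39.
Step 3: g() doubles: amount = 39 * 2 = 78.
Step 4: result = 78

The answer is 78.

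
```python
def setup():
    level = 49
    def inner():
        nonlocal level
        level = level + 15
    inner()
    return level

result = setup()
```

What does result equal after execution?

Step 1: setup() sets level = 49.
Step 2: inner() uses nonlocal to modify level in setup's scope: level = 49 + 15 = 64.
Step 3: setup() returns the modified level = 64

The answer is 64.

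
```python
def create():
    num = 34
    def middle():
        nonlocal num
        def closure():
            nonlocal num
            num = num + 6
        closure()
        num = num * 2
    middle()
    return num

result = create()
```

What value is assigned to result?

Step 1: num = 34.
Step 2: closure() adds 6: num = 34 + 6 = 40.
Step 3: middle() doubles: num = 40 * 2 = 80.
Step 4: result = 80

The answer is 80.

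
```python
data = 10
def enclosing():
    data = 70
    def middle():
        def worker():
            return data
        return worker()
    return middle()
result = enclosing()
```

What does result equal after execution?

Step 1: enclosing() defines data = 70. middle() and worker() have no local data.
Step 2: worker() checks local (none), enclosing middle() (none), enclosing enclosing() and finds data = 70.
Step 3: result = 70

The answer is 70.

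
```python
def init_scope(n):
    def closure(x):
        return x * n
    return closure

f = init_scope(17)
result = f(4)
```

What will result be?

Step 1: init_scope(17) creates a closure capturing n = 17.
Step 2: f(4) computes 4 * 17 = 68.
Step 3: result = 68

The answer is 68.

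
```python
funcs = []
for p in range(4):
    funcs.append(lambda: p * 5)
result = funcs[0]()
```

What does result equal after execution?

Step 1: All lambdas reference the same variable p (late binding).
Step 2: After the loop, p = 3. Every lambda returns p * 5.
Step 3: funcs[0]() = 3 * 5 = 15

The answer is 15.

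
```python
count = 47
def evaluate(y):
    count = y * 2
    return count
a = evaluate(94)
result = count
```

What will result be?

Step 1: Global count = 47.
Step 2: evaluate(94) creates local count = 94 * 2 = 188.
Step 3: Global count unchanged because no global keyword. result = 47

The answer is 47.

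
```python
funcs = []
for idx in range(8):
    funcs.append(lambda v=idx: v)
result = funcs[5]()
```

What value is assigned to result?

Step 1: Default argument v=idx captures idx's value at each iteration.
Step 2: funcs[5] captured v = 5 when idx was 5.
Step 3: result = 5

The answer is 5.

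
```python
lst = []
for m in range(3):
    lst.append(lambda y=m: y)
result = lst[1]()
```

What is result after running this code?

Step 1: Default argument y=m captures m's value at each iteration.
Step 2: lst[1] captured y = 1 when m was 1.
Step 3: result = 1

The answer is 1.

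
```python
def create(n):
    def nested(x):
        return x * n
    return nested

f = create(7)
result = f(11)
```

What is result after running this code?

Step 1: create(7) creates a closure capturing n = 7.
Step 2: f(11) computes 11 * 7 = 77.
Step 3: result = 77

The answer is 77.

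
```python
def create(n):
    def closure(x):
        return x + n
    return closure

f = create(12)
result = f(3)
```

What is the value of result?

Step 1: create(12) creates a closure that captures n = 12.
Step 2: f(3) calls the closure with x = 3, returning 3 + 12 = 15.
Step 3: result = 15

The answer is 15.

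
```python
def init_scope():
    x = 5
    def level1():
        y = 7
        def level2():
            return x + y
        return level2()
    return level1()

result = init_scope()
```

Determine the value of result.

Step 1: x = 5 in init_scope. y = 7 in level1.
Step 2: level2() reads x = 5 and y = 7 from enclosing scopes.
Step 3: result = 5 + 7 = 12

The answer is 12.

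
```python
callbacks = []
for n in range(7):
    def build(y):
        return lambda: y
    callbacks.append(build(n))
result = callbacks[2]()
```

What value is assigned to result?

Step 1: build(n) creates a new scope capturing y = n at call time.
Step 2: callbacks[2] = build(2), so its lambda captures y = 2.
Step 3: result = 2 (closure factory fixes late binding)

The answer is 2.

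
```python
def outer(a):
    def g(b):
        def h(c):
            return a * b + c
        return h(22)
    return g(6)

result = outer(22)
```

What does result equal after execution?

Step 1: a = 22, b = 6, c = 22.
Step 2: h() computes a * b + c = 22 * 6 + 22 = 154.
Step 3: result = 154

The answer is 154.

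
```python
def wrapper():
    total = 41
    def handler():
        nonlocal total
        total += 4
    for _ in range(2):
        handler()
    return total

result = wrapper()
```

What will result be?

Step 1: total = 41.
Step 2: handler() is called 2 times in a loop, each adding 4 via nonlocal.
Step 3: total = 41 + 4 * 2 = 49

The answer is 49.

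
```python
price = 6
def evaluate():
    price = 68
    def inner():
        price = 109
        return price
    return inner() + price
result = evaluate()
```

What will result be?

Step 1: evaluate() has local price = 68. inner() has local price = 109.
Step 2: inner() returns its local price = 109.
Step 3: evaluate() returns 109 + its own price (68) = 177

The answer is 177.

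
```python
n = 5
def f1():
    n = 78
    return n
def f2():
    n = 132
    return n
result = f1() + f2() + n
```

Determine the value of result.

Step 1: Each function shadows global n with its own local.
Step 2: f1() returns 78, f2() returns 132.
Step 3: Global n = 5 is unchanged. result = 78 + 132 + 5 = 215

The answer is 215.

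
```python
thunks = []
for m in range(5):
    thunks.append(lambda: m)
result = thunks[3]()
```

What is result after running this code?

Step 1: The loop creates 5 lambdas, all referencing the same variable m.
Step 2: After the loop, m = 4 (final value).
Step 3: thunks[3]() looks up m at call time and finds 4. This is the late binding gotcha. result = 4

The answer is 4.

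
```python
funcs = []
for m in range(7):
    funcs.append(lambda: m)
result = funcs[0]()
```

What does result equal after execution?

Step 1: The loop creates 7 lambdas, all referencing the same variable m.
Step 2: After the loop, m = 6 (final value).
Step 3: funcs[0]() looks up m at call time and finds 6. This is the late binding gotcha. result = 6

The answer is 6.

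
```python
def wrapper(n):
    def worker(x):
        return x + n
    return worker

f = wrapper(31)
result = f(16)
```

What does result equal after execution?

Step 1: wrapper(31) creates a closure that captures n = 31.
Step 2: f(16) calls the closure with x = 16, returning 16 + 31 = 47.
Step 3: result = 47

The answer is 47.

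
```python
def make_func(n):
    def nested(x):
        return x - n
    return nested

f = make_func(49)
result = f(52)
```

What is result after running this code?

Step 1: make_func(49) creates a closure capturing n = 49.
Step 2: f(52) computes 52 - 49 = 3.
Step 3: result = 3

The answer is 3.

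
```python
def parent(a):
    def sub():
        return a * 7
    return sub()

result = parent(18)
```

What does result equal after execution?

Step 1: parent(18) binds parameter a = 18.
Step 2: sub() accesses a = 18 from enclosing scope.
Step 3: result = 18 * 7 = 126

The answer is 126.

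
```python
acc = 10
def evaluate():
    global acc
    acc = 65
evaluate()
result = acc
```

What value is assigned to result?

Step 1: acc = 10 globally.
Step 2: evaluate() declares global acc and sets it to 65.
Step 3: After evaluate(), global acc = 65. result = 65

The answer is 65.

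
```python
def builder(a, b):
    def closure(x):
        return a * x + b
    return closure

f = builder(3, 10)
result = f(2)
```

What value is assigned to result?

Step 1: builder(3, 10) captures a = 3, b = 10.
Step 2: f(2) computes 3 * 2 + 10 = 16.
Step 3: result = 16

The answer is 16.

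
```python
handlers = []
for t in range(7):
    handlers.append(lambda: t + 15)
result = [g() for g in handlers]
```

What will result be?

Step 1: All lambdas capture t by reference. After the loop, t = 6.
Step 2: Each call returns 6 + 15 = 21.
Step 3: result = [21, 21, 21, 21, 21, 21, 21]

The answer is [21, 21, 21, 21, 21, 21, 21].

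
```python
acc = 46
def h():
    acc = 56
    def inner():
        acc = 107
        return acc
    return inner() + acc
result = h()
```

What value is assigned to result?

Step 1: h() has local acc = 56. inner() has local acc = 107.
Step 2: inner() returns its local acc = 107.
Step 3: h() returns 107 + its own acc (56) = 163

The answer is 163.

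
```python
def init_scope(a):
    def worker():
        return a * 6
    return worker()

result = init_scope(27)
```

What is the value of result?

Step 1: init_scope(27) binds parameter a = 27.
Step 2: worker() accesses a = 27 from enclosing scope.
Step 3: result = 27 * 6 = 162

The answer is 162.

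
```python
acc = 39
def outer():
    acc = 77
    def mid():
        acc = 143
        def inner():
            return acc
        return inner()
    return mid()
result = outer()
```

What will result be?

Step 1: Three levels of shadowing: global 39, outer 77, mid 143.
Step 2: inner() finds acc = 143 in enclosing mid() scope.
Step 3: result = 143

The answer is 143.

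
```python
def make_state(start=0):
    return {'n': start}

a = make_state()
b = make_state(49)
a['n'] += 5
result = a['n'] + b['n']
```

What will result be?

Step 1: make_state() returns a new dict each call (immutable default 0).
Step 2: a = {'n': 0}, b = {'n': 49}.
Step 3: a['n'] += 5 = 5. result = 5 + 49 = 54

The answer is 54.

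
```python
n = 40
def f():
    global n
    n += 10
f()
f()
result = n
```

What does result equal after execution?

Step 1: n = 40.
Step 2: First f(): n = 40 + 10 = 50.
Step 3: Second f(): n = 50 + 10 = 60. result = 60

The answer is 60.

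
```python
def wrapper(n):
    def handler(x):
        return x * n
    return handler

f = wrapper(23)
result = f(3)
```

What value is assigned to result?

Step 1: wrapper(23) creates a closure capturing n = 23.
Step 2: f(3) computes 3 * 23 = 69.
Step 3: result = 69

The answer is 69.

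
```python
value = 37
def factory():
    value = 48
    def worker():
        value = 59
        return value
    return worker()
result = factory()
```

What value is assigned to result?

Step 1: Three scopes define value: global (37), factory (48), worker (59).
Step 2: worker() has its own local value = 59, which shadows both enclosing and global.
Step 3: result = 59 (local wins in LEGB)

The answer is 59.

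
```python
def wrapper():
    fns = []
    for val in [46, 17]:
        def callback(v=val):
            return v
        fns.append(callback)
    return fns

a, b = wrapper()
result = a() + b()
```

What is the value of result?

Step 1: Default argument v=val captures val at each iteration.
Step 2: a() returns 46 (captured at first iteration), b() returns 17 (captured at second).
Step 3: result = 46 + 17 = 63

The answer is 63.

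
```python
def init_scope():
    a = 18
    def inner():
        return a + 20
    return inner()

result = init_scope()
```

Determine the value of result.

Step 1: init_scope() defines a = 18.
Step 2: inner() reads a = 18 from enclosing scope, returns 18 + 20 = 38.
Step 3: result = 38

The answer is 38.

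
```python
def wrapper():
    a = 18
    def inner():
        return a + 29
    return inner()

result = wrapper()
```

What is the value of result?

Step 1: wrapper() defines a = 18.
Step 2: inner() reads a = 18 from enclosing scope, returns 18 + 29 = 47.
Step 3: result = 47

The answer is 47.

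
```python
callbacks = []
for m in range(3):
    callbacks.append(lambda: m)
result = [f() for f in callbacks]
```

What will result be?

Step 1: All 3 lambdas share the same variable m.
Step 2: After the loop, m = 2.
Step 3: Each call returns 2. result = [2, 2, 2]

The answer is [2, 2, 2].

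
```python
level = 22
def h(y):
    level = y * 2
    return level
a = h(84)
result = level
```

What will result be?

Step 1: Global level = 22.
Step 2: h(84) creates local level = 84 * 2 = 168.
Step 3: Global level unchanged because no global keyword. result = 22

The answer is 22.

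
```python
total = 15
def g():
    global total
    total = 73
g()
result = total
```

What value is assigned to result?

Step 1: total = 15 globally.
Step 2: g() declares global total and sets it to 73.
Step 3: After g(), global total = 73. result = 73

The answer is 73.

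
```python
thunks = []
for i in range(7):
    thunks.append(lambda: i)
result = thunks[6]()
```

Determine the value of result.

Step 1: The loop creates 7 lambdas, all referencing the same variable i.
Step 2: After the loop, i = 6 (final value).
Step 3: thunks[6]() looks up i at call time and finds 6. This is the late binding gotcha. result = 6

The answer is 6.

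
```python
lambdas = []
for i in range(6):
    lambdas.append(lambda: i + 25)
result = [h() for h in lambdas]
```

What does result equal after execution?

Step 1: All lambdas capture i by reference. After the loop, i = 5.
Step 2: Each call returns 5 + 25 = 30.
Step 3: result = [30, 30, 30, 30, 30, 30]

The answer is [30, 30, 30, 30, 30, 30].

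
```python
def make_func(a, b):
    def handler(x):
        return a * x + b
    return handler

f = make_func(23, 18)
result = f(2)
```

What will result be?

Step 1: make_func(23, 18) captures a = 23, b = 18.
Step 2: f(2) computes 23 * 2 + 18 = 64.
Step 3: result = 64

The answer is 64.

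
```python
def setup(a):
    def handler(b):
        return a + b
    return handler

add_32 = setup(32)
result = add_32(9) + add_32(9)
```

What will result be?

Step 1: add_32 captures a = 32.
Step 2: add_32(9) = 32 + 9 = 41, called twice.
Step 3: result = 41 + 41 = 82

The answer is 82.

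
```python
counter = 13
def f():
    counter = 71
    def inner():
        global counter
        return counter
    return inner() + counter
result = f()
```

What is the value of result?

Step 1: Global counter = 13. f() shadows with local counter = 71.
Step 2: inner() uses global keyword, so inner() returns global counter = 13.
Step 3: f() returns 13 + 71 = 84

The answer is 84.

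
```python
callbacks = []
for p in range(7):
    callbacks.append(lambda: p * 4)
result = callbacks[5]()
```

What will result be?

Step 1: All lambdas reference the same variable p (late binding).
Step 2: After the loop, p = 6. Every lambda returns p * 4.
Step 3: callbacks[5]() = 6 * 4 = 24

The answer is 24.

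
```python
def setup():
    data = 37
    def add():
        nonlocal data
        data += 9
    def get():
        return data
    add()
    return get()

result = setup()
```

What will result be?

Step 1: data = 37. add() modifies it via nonlocal, get() reads it.
Step 2: add() makes data = 37 + 9 = 46.
Step 3: get() returns 46. result = 46

The answer is 46.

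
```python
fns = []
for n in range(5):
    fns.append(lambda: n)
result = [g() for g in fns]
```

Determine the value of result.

Step 1: All 5 lambdas share the same variable n.
Step 2: After the loop, n = 4.
Step 3: Each call returns 4. result = [4, 4, 4, 4, 4]

The answer is [4, 4, 4, 4, 4].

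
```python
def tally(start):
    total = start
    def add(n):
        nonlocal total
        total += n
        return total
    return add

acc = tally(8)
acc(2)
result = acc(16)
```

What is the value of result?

Step 1: tally(8) creates closure with total = 8.
Step 2: First acc(2): total = 8 + 2 = 10.
Step 3: Second acc(16): total = 10 + 16 = 26. result = 26

The answer is 26.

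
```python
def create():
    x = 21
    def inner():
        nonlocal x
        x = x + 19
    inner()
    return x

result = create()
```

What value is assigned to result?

Step 1: create() sets x = 21.
Step 2: inner() uses nonlocal to modify x in create's scope: x = 21 + 19 = 40.
Step 3: create() returns the modified x = 40

The answer is 40.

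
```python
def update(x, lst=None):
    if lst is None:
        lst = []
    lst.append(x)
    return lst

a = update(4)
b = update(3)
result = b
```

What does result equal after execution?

Step 1: None default with guard creates a NEW list each call.
Step 2: a = [4] (fresh list). b = [3] (another fresh list).
Step 3: result = [3] (this is the fix for mutable default)

The answer is [3].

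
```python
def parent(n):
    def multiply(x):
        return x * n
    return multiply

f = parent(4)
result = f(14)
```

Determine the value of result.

Step 1: parent(4) returns multiply closure with n = 4.
Step 2: f(14) computes 14 * 4 = 56.
Step 3: result = 56

The answer is 56.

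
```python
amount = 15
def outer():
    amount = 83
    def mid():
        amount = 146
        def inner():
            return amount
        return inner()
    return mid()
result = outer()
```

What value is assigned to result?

Step 1: Three levels of shadowing: global 15, outer 83, mid 146.
Step 2: inner() finds amount = 146 in enclosing mid() scope.
Step 3: result = 146

The answer is 146.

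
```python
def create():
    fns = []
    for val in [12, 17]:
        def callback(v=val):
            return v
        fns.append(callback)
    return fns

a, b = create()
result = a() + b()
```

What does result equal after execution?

Step 1: Default argument v=val captures val at each iteration.
Step 2: a() returns 12 (captured at first iteration), b() returns 17 (captured at second).
Step 3: result = 12 + 17 = 29

The answer is 29.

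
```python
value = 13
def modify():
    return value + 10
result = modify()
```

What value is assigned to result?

Step 1: value = 13 is defined globally.
Step 2: modify() looks up value from global scope = 13, then computes 13 + 10 = 23.
Step 3: result = 23

The answer is 23.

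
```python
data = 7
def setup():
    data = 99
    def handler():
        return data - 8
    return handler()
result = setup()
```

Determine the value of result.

Step 1: setup() shadows global data with data = 99.
Step 2: handler() finds data = 99 in enclosing scope, computes 99 - 8 = 91.
Step 3: result = 91

The answer is 91.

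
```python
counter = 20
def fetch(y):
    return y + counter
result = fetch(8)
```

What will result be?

Step 1: counter = 20 is defined globally.
Step 2: fetch(8) uses parameter y = 8 and looks up counter from global scope = 20.
Step 3: result = 8 + 20 = 28

The answer is 28.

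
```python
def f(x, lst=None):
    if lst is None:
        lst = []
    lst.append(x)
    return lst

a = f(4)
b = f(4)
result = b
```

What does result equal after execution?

Step 1: None default with guard creates a NEW list each call.
Step 2: a = [4] (fresh list). b = [4] (another fresh list).
Step 3: result = [4] (this is the fix for mutable default)

The answer is [4].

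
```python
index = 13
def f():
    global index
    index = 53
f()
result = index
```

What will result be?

Step 1: index = 13 globally.
Step 2: f() declares global index and sets it to 53.
Step 3: After f(), global index = 53. result = 53

The answer is 53.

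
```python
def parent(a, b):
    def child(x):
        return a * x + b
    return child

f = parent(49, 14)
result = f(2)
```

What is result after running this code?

Step 1: parent(49, 14) captures a = 49, b = 14.
Step 2: f(2) computes 49 * 2 + 14 = 112.
Step 3: result = 112

The answer is 112.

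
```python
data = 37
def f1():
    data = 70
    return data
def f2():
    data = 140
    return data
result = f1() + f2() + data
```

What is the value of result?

Step 1: Each function shadows global data with its own local.
Step 2: f1() returns 70, f2() returns 140.
Step 3: Global data = 37 is unchanged. result = 70 + 140 + 37 = 247

The answer is 247.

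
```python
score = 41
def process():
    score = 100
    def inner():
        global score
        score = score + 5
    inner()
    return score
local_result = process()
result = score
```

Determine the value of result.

Step 1: Global score = 41. process() creates local score = 100.
Step 2: inner() declares global score and adds 5: global score = 41 + 5 = 46.
Step 3: process() returns its local score = 100 (unaffected by inner).
Step 4: result = global score = 46

The answer is 46.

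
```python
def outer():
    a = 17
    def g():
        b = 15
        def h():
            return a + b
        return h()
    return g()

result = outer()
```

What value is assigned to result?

Step 1: outer() defines a = 17. g() defines b = 15.
Step 2: h() accesses both from enclosing scopes: a = 17, b = 15.
Step 3: result = 17 + 15 = 32

The answer is 32.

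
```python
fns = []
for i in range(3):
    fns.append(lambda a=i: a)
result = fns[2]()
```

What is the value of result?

Step 1: Default argument a=i captures i's value at each iteration.
Step 2: fns[2] captured a = 2 when i was 2.
Step 3: result = 2

The answer is 2.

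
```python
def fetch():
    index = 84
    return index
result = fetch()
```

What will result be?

Step 1: fetch() defines index = 84 in its local scope.
Step 2: return index finds the local variable index = 84.
Step 3: result = 84

The answer is 84.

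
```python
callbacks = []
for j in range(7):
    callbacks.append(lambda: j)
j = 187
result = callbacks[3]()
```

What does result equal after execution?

Step 1: Lambdas capture the variable j by reference, not by value.
Step 2: After the loop, j is reassigned to 187.
Step 3: callbacks[3]() looks up the current j = 187. result = 187

The answer is 187.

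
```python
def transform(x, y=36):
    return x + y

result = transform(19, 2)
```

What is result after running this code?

Step 1: transform(19, 2) overrides default y with 2.
Step 2: Returns 19 + 2 = 21.
Step 3: result = 21

The answer is 21.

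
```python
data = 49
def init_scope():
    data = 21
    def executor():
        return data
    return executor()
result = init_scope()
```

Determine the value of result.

Step 1: data = 49 globally, but init_scope() defines data = 21 locally.
Step 2: executor() looks up data. Not in local scope, so checks enclosing scope (init_scope) and finds data = 21.
Step 3: result = 21

The answer is 21.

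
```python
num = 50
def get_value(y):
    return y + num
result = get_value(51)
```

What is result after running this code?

Step 1: num = 50 is defined globally.
Step 2: get_value(51) uses parameter y = 51 and looks up num from global scope = 50.
Step 3: result = 51 + 50 = 101

The answer is 101.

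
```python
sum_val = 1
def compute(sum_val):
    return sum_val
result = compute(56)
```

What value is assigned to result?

Step 1: Global sum_val = 1.
Step 2: compute(56) takes parameter sum_val = 56, which shadows the global.
Step 3: result = 56

The answer is 56.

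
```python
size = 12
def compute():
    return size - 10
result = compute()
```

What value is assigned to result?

Step 1: size = 12 is defined globally.
Step 2: compute() looks up size from global scope = 12, then computes 12 - 10 = 2.
Step 3: result = 2

The answer is 2.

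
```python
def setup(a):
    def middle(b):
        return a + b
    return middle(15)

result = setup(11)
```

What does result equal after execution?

Step 1: setup(11) passes a = 11.
Step 2: middle(15) has b = 15, reads a = 11 from enclosing.
Step 3: result = 11 + 15 = 26

The answer is 26.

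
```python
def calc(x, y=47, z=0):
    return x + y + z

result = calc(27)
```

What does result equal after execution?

Step 1: calc(27) uses defaults y = 47, z = 0.
Step 2: Returns 27 + 47 + 0 = 74.
Step 3: result = 74

The answer is 74.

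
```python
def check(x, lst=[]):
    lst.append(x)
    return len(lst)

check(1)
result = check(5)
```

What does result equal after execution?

Step 1: Mutable default list persists between calls.
Step 2: First call: lst = [1], len = 1. Second call: lst = [1, 5], len = 2.
Step 3: result = 2

The answer is 2.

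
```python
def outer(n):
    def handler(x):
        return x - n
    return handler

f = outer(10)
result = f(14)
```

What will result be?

Step 1: outer(10) creates a closure capturing n = 10.
Step 2: f(14) computes 14 - 10 = 4.
Step 3: result = 4

The answer is 4.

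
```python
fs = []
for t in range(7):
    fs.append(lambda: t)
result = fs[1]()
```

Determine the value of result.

Step 1: The loop creates 7 lambdas, all referencing the same variable t.
Step 2: After the loop, t = 6 (final value).
Step 3: fs[1]() looks up t at call time and finds 6. This is the late binding gotcha. result = 6

The answer is 6.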